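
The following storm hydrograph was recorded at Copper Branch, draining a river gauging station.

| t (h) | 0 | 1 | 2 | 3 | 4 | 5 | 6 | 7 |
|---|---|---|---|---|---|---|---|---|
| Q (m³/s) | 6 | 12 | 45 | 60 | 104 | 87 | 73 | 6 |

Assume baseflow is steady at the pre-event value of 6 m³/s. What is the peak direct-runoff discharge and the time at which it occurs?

Subtracting baseflow gives direct-runoff ordinates: 0.0, 6.0, 39.0, 54.0, 98.0, 81.0, 67.0, 0.0 m³/s.
The maximum is 98.0 m³/s, occurring at the reading for t = 4 h.

Q_p = 98.0 m³/s at t = 4 h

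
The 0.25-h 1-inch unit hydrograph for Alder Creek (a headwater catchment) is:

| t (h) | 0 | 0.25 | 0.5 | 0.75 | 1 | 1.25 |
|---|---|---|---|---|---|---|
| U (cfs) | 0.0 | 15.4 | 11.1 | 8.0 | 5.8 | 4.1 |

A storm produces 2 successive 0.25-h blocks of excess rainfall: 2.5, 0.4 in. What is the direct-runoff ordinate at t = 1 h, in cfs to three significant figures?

By discrete convolution, Q_j = Σ (P_i / 1 in) · U_{j−i}.
At t = 1 h (j=4): Q = (2.5/1)·5.8 + (0.4/1)·8.0 = 17.7 cfs.

Q ≈ 17.7 cfs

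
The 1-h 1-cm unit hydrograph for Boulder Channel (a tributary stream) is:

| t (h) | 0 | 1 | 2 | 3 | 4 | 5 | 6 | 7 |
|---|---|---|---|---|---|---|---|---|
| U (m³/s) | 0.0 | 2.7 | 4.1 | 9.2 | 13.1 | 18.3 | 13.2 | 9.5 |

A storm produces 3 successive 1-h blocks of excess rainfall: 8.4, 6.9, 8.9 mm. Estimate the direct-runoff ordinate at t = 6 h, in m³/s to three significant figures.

Q ≈ 35.4 m³/s

By discrete convolution, Q_j = Σ (P_i / 10 mm) · U_{j−i}.
At t = 6 h (j=6): Q = (8.4/10)·13.2 + (6.9/10)·18.3 + (8.9/10)·13.1 = 35.4 m³/s.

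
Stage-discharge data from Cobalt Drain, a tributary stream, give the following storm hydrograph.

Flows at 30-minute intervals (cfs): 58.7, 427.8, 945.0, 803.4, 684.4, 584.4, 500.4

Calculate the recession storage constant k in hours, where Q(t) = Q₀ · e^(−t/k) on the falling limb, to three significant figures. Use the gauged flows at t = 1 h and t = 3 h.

k ≈ 3.15 h

On the falling limb, Q drops from 945.0 to 500.4 cfs between t = 1 h and t = 3 h (Δt = 2 h).
k = −Δt / ln(Q₂/Q₁) = −2 / ln(500.4/945.0) = 3.15 h.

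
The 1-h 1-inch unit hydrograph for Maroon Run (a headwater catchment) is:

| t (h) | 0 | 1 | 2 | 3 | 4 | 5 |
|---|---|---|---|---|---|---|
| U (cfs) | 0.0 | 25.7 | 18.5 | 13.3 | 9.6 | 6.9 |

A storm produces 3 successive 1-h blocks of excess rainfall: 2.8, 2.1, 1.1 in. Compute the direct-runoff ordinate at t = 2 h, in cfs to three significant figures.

Q ≈ 106 cfs

By discrete convolution, Q_j = Σ (P_i / 1 in) · U_{j−i}.
At t = 2 h (j=2): Q = (2.8/1)·18.5 + (2.1/1)·25.7 + (1.1/1)·0.0 = 106 cfs.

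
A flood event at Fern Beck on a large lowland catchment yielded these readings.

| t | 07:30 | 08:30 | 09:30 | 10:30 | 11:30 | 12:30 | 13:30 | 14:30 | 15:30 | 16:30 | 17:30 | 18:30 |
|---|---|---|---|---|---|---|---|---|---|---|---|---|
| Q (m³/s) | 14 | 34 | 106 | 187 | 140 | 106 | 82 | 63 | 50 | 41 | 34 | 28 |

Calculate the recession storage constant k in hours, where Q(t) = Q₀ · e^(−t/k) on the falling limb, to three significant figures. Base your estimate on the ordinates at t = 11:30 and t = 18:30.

k ≈ 4.35 h

On the falling limb, Q drops from 140 to 28 m³/s between t = 11:30 and t = 18:30 (Δt = 7 h).
k = −Δt / ln(Q₂/Q₁) = −7 / ln(28/140) = 4.35 h.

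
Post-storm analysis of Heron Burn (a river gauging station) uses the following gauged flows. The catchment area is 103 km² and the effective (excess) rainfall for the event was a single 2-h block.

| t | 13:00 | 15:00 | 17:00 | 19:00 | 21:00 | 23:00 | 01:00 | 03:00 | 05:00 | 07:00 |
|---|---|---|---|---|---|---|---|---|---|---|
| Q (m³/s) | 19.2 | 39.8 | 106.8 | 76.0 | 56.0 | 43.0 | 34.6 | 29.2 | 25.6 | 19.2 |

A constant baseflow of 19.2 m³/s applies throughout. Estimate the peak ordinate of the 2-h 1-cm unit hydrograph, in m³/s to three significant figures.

U_p ≈ 48.7 m³/s

Direct runoff: 0.0, 20.6, 87.6, 56.8, 36.8, 23.8, 15.4, 10.0, 6.4, 0.0 m³/s; ΣQ_DR = 257.4 m³/s, peak = 87.6 m³/s.
Runoff depth d = ΣQ_DR·Δt / A = 257.4 × 7200 / (103 km²) = 17.99 mm.
The 1-cm UH is the DRH scaled by (10 mm)/d, so U_p = 87.6 × 10/17.99 = 48.7 m³/s.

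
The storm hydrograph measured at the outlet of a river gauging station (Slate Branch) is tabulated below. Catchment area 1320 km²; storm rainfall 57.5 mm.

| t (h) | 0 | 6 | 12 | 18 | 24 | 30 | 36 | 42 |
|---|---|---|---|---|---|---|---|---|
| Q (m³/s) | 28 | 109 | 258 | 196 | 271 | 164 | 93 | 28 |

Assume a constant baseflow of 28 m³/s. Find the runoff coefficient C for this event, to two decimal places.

ΣQ_DR = 923.0 m³/s; V = ΣQ_DR·Δt = 1.994 × 10^7 m³.
Runoff depth d = V / A = 15.10 mm.
C = d / P = 15.10 / 57.5 = 0.26.

C ≈ 0.26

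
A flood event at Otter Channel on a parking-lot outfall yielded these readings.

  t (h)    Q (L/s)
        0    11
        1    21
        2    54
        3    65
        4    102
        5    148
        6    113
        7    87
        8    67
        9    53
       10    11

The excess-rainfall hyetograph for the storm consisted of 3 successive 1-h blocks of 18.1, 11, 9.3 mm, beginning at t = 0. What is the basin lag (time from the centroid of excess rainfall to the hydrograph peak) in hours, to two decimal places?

Centroid of excess rainfall: t_c = Σ P_i·t̄_i / ΣP_i = 1.2708 h (block centres at 0.5, 1.5, 2.5 h).
Hydrograph peak occurs at t = 5 h, so basin lag t_L = 5 − 1.2708 = 3.73 h.

t_L ≈ 3.73 h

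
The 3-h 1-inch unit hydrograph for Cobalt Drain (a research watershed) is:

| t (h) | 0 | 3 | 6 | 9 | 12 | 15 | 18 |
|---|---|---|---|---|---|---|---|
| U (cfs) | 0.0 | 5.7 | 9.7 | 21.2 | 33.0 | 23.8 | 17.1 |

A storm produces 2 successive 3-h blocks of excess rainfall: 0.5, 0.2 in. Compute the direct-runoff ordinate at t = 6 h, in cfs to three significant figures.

By discrete convolution, Q_j = Σ (P_i / 1 in) · U_{j−i}.
At t = 6 h (j=2): Q = (0.5/1)·9.7 + (0.2/1)·5.7 = 5.99 cfs.

Q ≈ 5.99 cfs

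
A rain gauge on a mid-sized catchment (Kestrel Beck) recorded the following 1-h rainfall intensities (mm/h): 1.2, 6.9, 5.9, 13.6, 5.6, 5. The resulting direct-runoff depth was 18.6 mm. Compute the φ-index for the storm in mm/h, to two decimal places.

Only the 5 blocks with intensity above φ contribute runoff: 6.9, 5.9, 13.6, 5.6, 5 mm/h.
Σ(I−φ)·Δt = d  ⇒  (6.9+5.9+13.6+5.6+5 − 5φ)·1 = 18.6
φ = (37.00 − 18.6/1) / 5 = 3.68 mm/h.

φ ≈ 3.68 mm/h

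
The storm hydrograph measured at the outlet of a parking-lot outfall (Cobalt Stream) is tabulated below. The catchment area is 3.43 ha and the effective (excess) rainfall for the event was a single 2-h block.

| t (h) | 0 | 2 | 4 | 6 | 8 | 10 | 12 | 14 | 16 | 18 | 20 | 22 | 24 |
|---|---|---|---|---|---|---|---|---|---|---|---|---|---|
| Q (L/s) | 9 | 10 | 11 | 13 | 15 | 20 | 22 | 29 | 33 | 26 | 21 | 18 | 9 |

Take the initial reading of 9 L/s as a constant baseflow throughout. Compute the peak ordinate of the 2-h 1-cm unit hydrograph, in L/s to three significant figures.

Direct runoff: 0.0, 1.0, 2.0, 4.0, 6.0, 11.0, 13.0, 20.0, 24.0, 17.0, 12.0, 9.0, 0.0 L/s; ΣQ_DR = 119.0 L/s, peak = 24.0 L/s.
Runoff depth d = ΣQ_DR·Δt / A = 119.0 × 7200 / (3.43 ha) = 24.98 mm.
The 1-cm UH is the DRH scaled by (10 mm)/d, so U_p = 24.0 × 10/24.98 = 9.61 L/s.

U_p ≈ 9.61 L/s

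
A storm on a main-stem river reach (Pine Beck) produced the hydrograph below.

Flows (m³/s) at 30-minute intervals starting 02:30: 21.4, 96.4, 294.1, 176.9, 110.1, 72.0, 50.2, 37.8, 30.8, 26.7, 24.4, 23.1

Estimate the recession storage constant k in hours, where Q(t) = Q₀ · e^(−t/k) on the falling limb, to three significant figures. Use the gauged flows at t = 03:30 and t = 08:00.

On the falling limb, Q drops from 294.1 to 23.1 m³/s between t = 03:30 and t = 08:00 (Δt = 4.5 h).
k = −Δt / ln(Q₂/Q₁) = −4.5 / ln(23.1/294.1) = 1.77 h.

k ≈ 1.77 h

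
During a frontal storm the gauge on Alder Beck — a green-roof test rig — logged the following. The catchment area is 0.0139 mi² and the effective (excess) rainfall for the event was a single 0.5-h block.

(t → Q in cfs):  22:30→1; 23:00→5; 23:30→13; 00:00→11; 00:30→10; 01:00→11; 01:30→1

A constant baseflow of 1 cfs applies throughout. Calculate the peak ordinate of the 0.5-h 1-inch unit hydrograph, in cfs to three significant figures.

U_p ≈ 4.78 cfs

Direct runoff: 0.0, 4.0, 12.0, 10.0, 9.0, 10.0, 0.0 cfs; ΣQ_DR = 45.00 cfs, peak = 12.0 cfs.
Runoff depth d = ΣQ_DR·Δt / A = 45.00 × 1800 / (0.0139 mi²) = 2.508 in.
The 1-inch UH is the DRH scaled by (1 in)/d, so U_p = 12.0 × 1/2.508 = 4.78 cfs.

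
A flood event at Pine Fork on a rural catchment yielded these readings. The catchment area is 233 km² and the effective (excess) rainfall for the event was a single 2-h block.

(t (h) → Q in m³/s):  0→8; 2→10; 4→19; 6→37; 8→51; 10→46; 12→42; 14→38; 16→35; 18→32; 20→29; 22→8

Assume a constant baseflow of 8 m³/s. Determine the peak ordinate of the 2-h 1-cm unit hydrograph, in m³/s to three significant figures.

Direct runoff: 0.0, 2.0, 11.0, 29.0, 43.0, 38.0, 34.0, 30.0, 27.0, 24.0, 21.0, 0.0 m³/s; ΣQ_DR = 259.0 m³/s, peak = 43.0 m³/s.
Runoff depth d = ΣQ_DR·Δt / A = 259.0 × 7200 / (233 km²) = 8.003 mm.
The 1-cm UH is the DRH scaled by (10 mm)/d, so U_p = 43.0 × 10/8.003 = 53.7 m³/s.

U_p ≈ 53.7 m³/s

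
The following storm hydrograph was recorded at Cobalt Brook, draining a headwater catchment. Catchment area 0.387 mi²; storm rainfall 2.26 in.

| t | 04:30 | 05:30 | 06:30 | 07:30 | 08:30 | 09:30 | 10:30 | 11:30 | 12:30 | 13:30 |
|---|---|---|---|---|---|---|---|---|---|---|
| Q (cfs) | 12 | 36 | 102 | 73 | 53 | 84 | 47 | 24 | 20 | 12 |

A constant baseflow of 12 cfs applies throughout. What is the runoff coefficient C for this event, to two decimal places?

C ≈ 0.61

ΣQ_DR = 343.0 cfs; V = ΣQ_DR·Δt = 1.235 × 10^6 ft³.
Runoff depth d = V / A = 1.373 in.
C = d / P = 1.373 / 2.26 = 0.61.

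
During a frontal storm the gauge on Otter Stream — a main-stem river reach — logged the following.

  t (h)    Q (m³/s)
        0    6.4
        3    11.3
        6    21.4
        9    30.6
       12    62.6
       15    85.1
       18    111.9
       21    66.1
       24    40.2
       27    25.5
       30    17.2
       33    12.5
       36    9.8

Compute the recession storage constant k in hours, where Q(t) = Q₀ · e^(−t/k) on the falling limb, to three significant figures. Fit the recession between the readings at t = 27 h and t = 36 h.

k ≈ 9.41 h

On the falling limb, Q drops from 25.5 to 9.8 m³/s between t = 27 h and t = 36 h (Δt = 9 h).
k = −Δt / ln(Q₂/Q₁) = −9 / ln(9.8/25.5) = 9.41 h.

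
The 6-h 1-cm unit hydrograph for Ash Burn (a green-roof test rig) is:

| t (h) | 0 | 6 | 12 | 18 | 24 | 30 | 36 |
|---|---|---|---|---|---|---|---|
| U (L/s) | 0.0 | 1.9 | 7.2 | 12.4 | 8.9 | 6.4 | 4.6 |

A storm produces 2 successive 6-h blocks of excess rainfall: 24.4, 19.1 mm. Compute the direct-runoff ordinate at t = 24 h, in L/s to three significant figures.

Q ≈ 45.4 L/s

By discrete convolution, Q_j = Σ (P_i / 10 mm) · U_{j−i}.
At t = 24 h (j=4): Q = (24.4/10)·8.9 + (19.1/10)·12.4 = 45.4 L/s.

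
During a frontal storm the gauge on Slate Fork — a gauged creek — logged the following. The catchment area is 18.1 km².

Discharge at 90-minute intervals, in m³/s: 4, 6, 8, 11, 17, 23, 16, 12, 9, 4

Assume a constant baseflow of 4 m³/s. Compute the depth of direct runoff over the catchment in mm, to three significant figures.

d ≈ 20.9 mm

Direct runoff: 0.0, 2.0, 4.0, 7.0, 13.0, 19.0, 12.0, 8.0, 5.0, 0.0 m³/s; ΣQ_DR = 70.00 m³/s.
V = ΣQ_DR · Δt = 70.00 × 5400 s = 3.780 × 10^5 m³.
Over A = 18.1 km², depth = V / A = 20.9 mm.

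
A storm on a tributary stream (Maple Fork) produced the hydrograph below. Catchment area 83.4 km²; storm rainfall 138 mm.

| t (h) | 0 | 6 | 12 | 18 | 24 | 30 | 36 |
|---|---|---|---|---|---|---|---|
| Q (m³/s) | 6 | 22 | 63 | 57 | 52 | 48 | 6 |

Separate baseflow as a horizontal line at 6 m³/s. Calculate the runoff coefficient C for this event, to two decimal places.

ΣQ_DR = 212.0 m³/s; V = ΣQ_DR·Δt = 4.579 × 10^6 m³.
Runoff depth d = V / A = 54.91 mm.
C = d / P = 54.91 / 138 = 0.40.

C ≈ 0.40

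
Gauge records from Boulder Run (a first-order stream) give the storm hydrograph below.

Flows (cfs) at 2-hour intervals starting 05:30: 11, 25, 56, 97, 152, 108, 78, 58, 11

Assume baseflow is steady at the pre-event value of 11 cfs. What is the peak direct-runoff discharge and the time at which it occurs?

Q_p = 141.0 cfs at t = 13:30

Subtracting baseflow gives direct-runoff ordinates: 0.0, 14.0, 45.0, 86.0, 141.0, 97.0, 67.0, 47.0, 0.0 cfs.
The maximum is 141.0 cfs, occurring at the reading for t = 13:30.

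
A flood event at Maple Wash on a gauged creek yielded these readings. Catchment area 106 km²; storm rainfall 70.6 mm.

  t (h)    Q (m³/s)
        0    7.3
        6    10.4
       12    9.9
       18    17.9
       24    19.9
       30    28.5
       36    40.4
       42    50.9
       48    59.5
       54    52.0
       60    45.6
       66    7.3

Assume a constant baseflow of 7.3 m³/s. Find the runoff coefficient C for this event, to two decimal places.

ΣQ_DR = 262.0 m³/s; V = ΣQ_DR·Δt = 5.659 × 10^6 m³.
Runoff depth d = V / A = 53.39 mm.
C = d / P = 53.39 / 70.6 = 0.76.

C ≈ 0.76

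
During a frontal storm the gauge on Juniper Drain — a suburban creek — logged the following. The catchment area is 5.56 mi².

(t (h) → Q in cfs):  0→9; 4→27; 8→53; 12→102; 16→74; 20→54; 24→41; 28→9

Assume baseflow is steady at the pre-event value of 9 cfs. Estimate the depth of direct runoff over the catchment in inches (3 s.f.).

d ≈ 0.331 in

Direct runoff: 0.0, 18.0, 44.0, 93.0, 65.0, 45.0, 32.0, 0.0 cfs; ΣQ_DR = 297.0 cfs.
V = ΣQ_DR · Δt = 297.0 × 14400 s = 4.277 × 10^6 ft³.
Over A = 5.56 mi², depth = V / A = 0.331 in.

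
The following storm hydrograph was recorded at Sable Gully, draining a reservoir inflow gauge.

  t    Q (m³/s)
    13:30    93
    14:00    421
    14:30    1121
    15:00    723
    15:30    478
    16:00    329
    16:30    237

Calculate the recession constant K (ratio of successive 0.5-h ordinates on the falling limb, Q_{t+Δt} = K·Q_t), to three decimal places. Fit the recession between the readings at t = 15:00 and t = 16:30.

K ≈ 0.690

Using the recession-limb readings at t = 15:00 and t = 16:30: Q falls from 723 to 237 m³/s over 3 intervals.
K = (Q₂/Q₁)^(1/3) = (237/723)^(1/3) = 0.690.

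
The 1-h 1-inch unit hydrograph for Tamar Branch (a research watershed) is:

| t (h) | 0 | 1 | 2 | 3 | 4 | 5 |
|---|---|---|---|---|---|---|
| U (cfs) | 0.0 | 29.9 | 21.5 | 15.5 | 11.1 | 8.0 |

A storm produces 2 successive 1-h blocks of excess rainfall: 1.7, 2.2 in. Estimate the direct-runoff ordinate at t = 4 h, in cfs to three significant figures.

Q ≈ 53.0 cfs

By discrete convolution, Q_j = Σ (P_i / 1 in) · U_{j−i}.
At t = 4 h (j=4): Q = (1.7/1)·11.1 + (2.2/1)·15.5 = 53.0 cfs.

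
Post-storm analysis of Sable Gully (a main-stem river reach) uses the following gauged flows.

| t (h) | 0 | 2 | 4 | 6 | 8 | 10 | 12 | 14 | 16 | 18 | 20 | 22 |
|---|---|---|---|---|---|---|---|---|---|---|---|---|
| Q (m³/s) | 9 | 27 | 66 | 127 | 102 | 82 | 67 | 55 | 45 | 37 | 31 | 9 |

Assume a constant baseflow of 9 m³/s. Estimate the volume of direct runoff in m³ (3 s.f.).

V ≈ 3.95 × 10^6 m³

Direct-runoff ordinates (Q − Q_b): 0.0, 18.0, 57.0, 118.0, 93.0, 73.0, 58.0, 46.0, 36.0, 28.0, 22.0, 0.0 m³/s.
ΣQ_DR = 549.0 m³/s.
With Δt = 2 h = 7200 s, V = ΣQ_DR · Δt = 549.0 × 7200 = 3.95 × 10^6 m³.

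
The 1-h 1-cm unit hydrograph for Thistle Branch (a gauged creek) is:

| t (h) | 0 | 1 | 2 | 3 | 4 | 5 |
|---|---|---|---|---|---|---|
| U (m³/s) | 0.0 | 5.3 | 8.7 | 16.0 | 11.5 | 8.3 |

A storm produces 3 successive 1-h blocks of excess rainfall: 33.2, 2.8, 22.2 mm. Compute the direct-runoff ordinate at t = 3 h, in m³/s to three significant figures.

By discrete convolution, Q_j = Σ (P_i / 10 mm) · U_{j−i}.
At t = 3 h (j=3): Q = (33.2/10)·16.0 + (2.8/10)·8.7 + (22.2/10)·5.3 = 67.3 m³/s.

Q ≈ 67.3 m³/s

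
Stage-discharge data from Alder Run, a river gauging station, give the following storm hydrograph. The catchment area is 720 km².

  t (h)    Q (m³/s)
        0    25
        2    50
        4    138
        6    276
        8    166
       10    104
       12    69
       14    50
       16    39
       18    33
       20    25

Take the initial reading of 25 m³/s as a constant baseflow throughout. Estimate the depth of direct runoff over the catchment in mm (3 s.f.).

Direct runoff: 0.0, 25.0, 113.0, 251.0, 141.0, 79.0, 44.0, 25.0, 14.0, 8.0, 0.0 m³/s; ΣQ_DR = 700.0 m³/s.
V = ΣQ_DR · Δt = 700.0 × 7200 s = 5.040 × 10^6 m³.
Over A = 720 km², depth = V / A = 7.00 mm.

d ≈ 7.00 mm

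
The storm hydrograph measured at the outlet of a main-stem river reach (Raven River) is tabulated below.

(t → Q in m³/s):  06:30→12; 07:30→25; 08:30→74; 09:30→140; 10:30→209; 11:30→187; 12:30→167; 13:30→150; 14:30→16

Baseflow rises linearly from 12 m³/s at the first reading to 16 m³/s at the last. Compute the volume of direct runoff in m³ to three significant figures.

V ≈ 3.07 × 10^6 m³

Direct-runoff ordinates (Q − Q_b): 0.00, 12.50, 61.00, 126.50, 195.00, 172.50, 152.00, 134.50, 0.00 m³/s.
ΣQ_DR = 854.0 m³/s.
With Δt = 1 h = 3600 s, V = ΣQ_DR · Δt = 854.0 × 3600 = 3.07 × 10^6 m³.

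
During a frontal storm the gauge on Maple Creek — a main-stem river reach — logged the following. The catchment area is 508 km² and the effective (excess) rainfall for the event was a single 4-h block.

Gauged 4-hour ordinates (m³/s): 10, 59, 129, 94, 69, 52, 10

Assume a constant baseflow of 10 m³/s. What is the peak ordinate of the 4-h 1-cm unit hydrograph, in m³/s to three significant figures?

U_p ≈ 119 m³/s

Direct runoff: 0.0, 49.0, 119.0, 84.0, 59.0, 42.0, 0.0 m³/s; ΣQ_DR = 353.0 m³/s, peak = 119.0 m³/s.
Runoff depth d = ΣQ_DR·Δt / A = 353.0 × 14400 / (508 km²) = 10.01 mm.
The 1-cm UH is the DRH scaled by (10 mm)/d, so U_p = 119.0 × 10/10.01 = 119 m³/s.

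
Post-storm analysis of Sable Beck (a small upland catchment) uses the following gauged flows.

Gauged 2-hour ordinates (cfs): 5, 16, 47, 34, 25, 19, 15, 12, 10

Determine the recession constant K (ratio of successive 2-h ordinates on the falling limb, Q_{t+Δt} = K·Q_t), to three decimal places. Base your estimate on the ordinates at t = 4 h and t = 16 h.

Using the recession-limb readings at t = 4 h and t = 16 h: Q falls from 47 to 10 cfs over 6 intervals.
K = (Q₂/Q₁)^(1/6) = (10/47)^(1/6) = 0.773.

K ≈ 0.773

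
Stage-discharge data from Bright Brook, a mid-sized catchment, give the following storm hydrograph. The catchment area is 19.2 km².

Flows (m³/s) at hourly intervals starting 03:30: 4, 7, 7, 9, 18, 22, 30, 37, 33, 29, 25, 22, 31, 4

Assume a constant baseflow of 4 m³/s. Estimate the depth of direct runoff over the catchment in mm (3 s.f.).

d ≈ 41.6 mm

Direct runoff: 0.0, 3.0, 3.0, 5.0, 14.0, 18.0, 26.0, 33.0, 29.0, 25.0, 21.0, 18.0, 27.0, 0.0 m³/s; ΣQ_DR = 222.0 m³/s.
V = ΣQ_DR · Δt = 222.0 × 3600 s = 7.992 × 10^5 m³.
Over A = 19.2 km², depth = V / A = 41.6 mm.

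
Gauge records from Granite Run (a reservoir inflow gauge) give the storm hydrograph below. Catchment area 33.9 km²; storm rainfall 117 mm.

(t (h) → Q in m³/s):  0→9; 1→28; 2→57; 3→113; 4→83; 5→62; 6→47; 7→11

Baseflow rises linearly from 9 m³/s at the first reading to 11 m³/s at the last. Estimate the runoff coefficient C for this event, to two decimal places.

C ≈ 0.30

ΣQ_DR = 330.0 m³/s; V = ΣQ_DR·Δt = 1.188 × 10^6 m³.
Runoff depth d = V / A = 35.04 mm.
C = d / P = 35.04 / 117 = 0.30.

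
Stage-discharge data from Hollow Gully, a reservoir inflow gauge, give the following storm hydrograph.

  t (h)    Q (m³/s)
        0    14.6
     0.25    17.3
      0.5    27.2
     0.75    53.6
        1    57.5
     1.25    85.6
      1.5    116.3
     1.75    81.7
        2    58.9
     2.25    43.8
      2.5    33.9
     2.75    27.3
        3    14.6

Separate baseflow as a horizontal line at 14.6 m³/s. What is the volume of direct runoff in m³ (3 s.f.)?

V ≈ 3.98 × 10^5 m³

Direct-runoff ordinates (Q − Q_b): 0.0, 2.7, 12.6, 39.0, 42.9, 71.0, 101.7, 67.1, 44.3, 29.2, 19.3, 12.7, 0.0 m³/s.
ΣQ_DR = 442.5 m³/s.
With Δt = 0.25 h = 900 s, V = ΣQ_DR · Δt = 442.5 × 900 = 3.98 × 10^5 m³.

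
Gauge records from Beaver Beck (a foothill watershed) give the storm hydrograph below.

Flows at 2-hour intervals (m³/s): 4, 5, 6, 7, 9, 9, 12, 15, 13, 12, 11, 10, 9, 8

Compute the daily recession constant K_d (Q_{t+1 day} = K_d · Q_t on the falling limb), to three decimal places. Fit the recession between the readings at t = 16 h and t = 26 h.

Between t = 16 h and t = 26 h the flow falls from 13 to 8 m³/s over 5×2 h = 10 h.
Per-interval ratio K = (8/13)^(1/5) = 0.9075; K_d = K^(24/2) = 0.312.

K_d ≈ 0.312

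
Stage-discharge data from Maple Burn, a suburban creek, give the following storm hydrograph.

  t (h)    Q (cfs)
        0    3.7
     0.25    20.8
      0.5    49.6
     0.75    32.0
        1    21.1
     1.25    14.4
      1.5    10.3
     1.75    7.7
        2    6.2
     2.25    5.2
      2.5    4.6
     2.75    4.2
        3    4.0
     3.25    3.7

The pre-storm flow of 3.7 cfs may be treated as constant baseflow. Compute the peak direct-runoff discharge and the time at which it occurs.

Q_p = 45.9 cfs at t = 0.5 h

Subtracting baseflow gives direct-runoff ordinates: 0.0, 17.1, 45.9, 28.3, 17.4, 10.7, 6.6, 4.0, 2.5, 1.5, 0.9, 0.5, 0.3, 0.0 cfs.
The maximum is 45.9 cfs, occurring at the reading for t = 0.5 h.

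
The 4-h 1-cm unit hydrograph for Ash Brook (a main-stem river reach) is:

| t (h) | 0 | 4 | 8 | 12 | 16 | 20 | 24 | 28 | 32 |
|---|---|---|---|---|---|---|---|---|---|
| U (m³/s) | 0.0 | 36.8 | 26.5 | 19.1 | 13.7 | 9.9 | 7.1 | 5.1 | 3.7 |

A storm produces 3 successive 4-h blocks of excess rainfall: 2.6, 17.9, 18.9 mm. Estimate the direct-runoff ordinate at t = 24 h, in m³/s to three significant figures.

Q ≈ 45.5 m³/s

By discrete convolution, Q_j = Σ (P_i / 10 mm) · U_{j−i}.
At t = 24 h (j=6): Q = (2.6/10)·7.1 + (17.9/10)·9.9 + (18.9/10)·13.7 = 45.5 m³/s.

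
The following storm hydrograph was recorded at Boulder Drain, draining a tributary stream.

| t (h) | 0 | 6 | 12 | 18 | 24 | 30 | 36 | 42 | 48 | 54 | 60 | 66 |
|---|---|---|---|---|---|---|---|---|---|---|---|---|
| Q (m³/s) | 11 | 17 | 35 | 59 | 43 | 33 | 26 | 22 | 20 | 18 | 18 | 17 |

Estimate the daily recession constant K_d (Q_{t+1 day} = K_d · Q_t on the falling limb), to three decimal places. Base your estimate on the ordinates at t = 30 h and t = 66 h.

Between t = 30 h and t = 66 h the flow falls from 33 to 17 m³/s over 6×6 h = 36 h.
Per-interval ratio K = (17/33)^(1/6) = 0.8953; K_d = K^(24/6) = 0.643.

K_d ≈ 0.643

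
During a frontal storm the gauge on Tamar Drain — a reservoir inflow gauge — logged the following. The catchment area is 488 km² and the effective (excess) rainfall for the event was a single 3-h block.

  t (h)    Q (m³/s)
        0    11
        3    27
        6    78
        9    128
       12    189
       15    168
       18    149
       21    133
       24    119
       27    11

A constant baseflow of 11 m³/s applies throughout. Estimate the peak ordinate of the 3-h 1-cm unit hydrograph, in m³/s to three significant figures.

U_p ≈ 89.1 m³/s

Direct runoff: 0.0, 16.0, 67.0, 117.0, 178.0, 157.0, 138.0, 122.0, 108.0, 0.0 m³/s; ΣQ_DR = 903.0 m³/s, peak = 178.0 m³/s.
Runoff depth d = ΣQ_DR·Δt / A = 903.0 × 10800 / (488 km²) = 19.98 mm.
The 1-cm UH is the DRH scaled by (10 mm)/d, so U_p = 178.0 × 10/19.98 = 89.1 m³/s.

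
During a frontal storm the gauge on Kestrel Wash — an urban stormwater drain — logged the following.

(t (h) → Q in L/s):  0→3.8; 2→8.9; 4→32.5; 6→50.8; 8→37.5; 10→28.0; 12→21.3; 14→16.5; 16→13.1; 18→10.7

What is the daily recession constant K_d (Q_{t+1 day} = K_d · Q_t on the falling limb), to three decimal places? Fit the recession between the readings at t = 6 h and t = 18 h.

Between t = 6 h and t = 18 h the flow falls from 50.8 to 10.7 L/s over 6×2 h = 12 h.
Per-interval ratio K = (10.7/50.8)^(1/6) = 0.7714; K_d = K^(24/2) = 0.044.

K_d ≈ 0.044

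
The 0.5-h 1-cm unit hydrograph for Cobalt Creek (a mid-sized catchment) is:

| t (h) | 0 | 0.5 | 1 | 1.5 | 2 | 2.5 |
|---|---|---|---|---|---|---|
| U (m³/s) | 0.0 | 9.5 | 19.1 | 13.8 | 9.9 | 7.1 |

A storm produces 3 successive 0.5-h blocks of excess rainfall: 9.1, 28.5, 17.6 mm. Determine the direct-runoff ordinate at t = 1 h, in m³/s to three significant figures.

By discrete convolution, Q_j = Σ (P_i / 10 mm) · U_{j−i}.
At t = 1 h (j=2): Q = (9.1/10)·19.1 + (28.5/10)·9.5 + (17.6/10)·0.0 = 44.5 m³/s.

Q ≈ 44.5 m³/s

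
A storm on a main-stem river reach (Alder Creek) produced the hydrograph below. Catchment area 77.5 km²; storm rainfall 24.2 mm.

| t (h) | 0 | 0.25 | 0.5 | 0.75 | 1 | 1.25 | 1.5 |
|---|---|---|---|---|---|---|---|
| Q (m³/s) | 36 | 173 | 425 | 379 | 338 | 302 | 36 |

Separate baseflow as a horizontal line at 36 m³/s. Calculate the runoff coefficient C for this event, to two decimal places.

ΣQ_DR = 1437 m³/s; V = ΣQ_DR·Δt = 1.293 × 10^6 m³.
Runoff depth d = V / A = 16.69 mm.
C = d / P = 16.69 / 24.2 = 0.69.

C ≈ 0.69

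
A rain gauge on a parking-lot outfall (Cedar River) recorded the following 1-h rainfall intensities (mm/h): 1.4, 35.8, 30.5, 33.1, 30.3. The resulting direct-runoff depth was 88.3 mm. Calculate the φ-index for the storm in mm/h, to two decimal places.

Only the 4 blocks with intensity above φ contribute runoff: 35.8, 30.5, 33.1, 30.3 mm/h.
Σ(I−φ)·Δt = d  ⇒  (35.8+30.5+33.1+30.3 − 4φ)·1 = 88.3
φ = (129.7 − 88.3/1) / 4 = 10.35 mm/h.

φ ≈ 10.35 mm/h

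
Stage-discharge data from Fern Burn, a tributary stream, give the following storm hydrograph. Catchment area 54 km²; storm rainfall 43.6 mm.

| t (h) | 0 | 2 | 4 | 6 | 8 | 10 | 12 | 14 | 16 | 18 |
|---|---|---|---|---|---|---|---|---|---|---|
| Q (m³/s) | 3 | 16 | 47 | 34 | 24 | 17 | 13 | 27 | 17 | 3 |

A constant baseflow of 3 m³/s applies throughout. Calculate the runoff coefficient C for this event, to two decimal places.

ΣQ_DR = 171.0 m³/s; V = ΣQ_DR·Δt = 1.231 × 10^6 m³.
Runoff depth d = V / A = 22.80 mm.
C = d / P = 22.80 / 43.6 = 0.52.

C ≈ 0.52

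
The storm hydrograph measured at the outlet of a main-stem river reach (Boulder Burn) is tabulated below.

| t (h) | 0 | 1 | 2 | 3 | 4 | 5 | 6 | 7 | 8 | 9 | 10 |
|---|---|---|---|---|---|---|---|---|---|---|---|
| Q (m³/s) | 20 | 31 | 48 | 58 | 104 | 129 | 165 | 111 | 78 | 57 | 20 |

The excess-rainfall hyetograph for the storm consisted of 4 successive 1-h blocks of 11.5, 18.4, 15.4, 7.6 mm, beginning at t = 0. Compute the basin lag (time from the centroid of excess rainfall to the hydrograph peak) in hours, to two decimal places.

t_L ≈ 4.14 h

Centroid of excess rainfall: t_c = Σ P_i·t̄_i / ΣP_i = 1.8611 h (block centres at 0.5, 1.5, 2.5, 3.5 h).
Hydrograph peak occurs at t = 6 h, so basin lag t_L = 6 − 1.8611 = 4.14 h.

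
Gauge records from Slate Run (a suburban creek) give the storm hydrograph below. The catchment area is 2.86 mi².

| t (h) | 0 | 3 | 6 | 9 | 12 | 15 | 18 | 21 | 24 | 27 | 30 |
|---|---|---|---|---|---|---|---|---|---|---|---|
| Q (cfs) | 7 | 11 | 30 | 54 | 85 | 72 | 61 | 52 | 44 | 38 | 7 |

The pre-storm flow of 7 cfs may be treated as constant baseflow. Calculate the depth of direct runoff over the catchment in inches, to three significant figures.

Direct runoff: 0.0, 4.0, 23.0, 47.0, 78.0, 65.0, 54.0, 45.0, 37.0, 31.0, 0.0 cfs; ΣQ_DR = 384.0 cfs.
V = ΣQ_DR · Δt = 384.0 × 10800 s = 4.147 × 10^6 ft³.
Over A = 2.86 mi², depth = V / A = 0.624 in.

d ≈ 0.624 in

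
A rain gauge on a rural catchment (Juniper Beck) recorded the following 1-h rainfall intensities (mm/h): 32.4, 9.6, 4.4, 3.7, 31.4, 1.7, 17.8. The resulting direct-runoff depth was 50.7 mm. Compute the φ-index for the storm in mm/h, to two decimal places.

Only the 3 blocks with intensity above φ contribute runoff: 32.4, 31.4, 17.8 mm/h.
Σ(I−φ)·Δt = d  ⇒  (32.4+31.4+17.8 − 3φ)·1 = 50.7
φ = (81.60 − 50.7/1) / 3 = 10.30 mm/h.

φ ≈ 10.30 mm/h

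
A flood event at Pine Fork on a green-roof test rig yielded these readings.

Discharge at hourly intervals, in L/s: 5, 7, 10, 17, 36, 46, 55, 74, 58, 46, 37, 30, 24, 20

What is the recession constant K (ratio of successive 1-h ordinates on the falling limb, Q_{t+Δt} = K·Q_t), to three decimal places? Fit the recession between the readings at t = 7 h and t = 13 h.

K ≈ 0.804

Using the recession-limb readings at t = 7 h and t = 13 h: Q falls from 74 to 20 L/s over 6 intervals.
K = (Q₂/Q₁)^(1/6) = (20/74)^(1/6) = 0.804.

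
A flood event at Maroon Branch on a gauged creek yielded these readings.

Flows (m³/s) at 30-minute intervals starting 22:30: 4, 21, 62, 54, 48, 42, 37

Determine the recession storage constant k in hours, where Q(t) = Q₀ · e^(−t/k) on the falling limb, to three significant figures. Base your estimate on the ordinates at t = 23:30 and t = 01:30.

On the falling limb, Q drops from 62 to 37 m³/s between t = 23:30 and t = 01:30 (Δt = 2 h).
k = −Δt / ln(Q₂/Q₁) = −2 / ln(37/62) = 3.87 h.

k ≈ 3.87 h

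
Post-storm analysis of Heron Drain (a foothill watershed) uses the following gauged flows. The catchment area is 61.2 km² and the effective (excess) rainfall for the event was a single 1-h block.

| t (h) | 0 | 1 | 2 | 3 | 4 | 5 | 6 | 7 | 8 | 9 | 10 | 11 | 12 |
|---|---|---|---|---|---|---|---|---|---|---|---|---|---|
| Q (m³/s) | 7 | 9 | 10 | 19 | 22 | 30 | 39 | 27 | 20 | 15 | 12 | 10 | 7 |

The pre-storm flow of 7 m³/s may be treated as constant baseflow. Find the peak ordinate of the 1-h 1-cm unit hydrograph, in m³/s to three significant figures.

Direct runoff: 0.0, 2.0, 3.0, 12.0, 15.0, 23.0, 32.0, 20.0, 13.0, 8.0, 5.0, 3.0, 0.0 m³/s; ΣQ_DR = 136.0 m³/s, peak = 32.0 m³/s.
Runoff depth d = ΣQ_DR·Δt / A = 136.0 × 3600 / (61.2 km²) = 8.000 mm.
The 1-cm UH is the DRH scaled by (10 mm)/d, so U_p = 32.0 × 10/8.000 = 40.0 m³/s.

U_p ≈ 40.0 m³/s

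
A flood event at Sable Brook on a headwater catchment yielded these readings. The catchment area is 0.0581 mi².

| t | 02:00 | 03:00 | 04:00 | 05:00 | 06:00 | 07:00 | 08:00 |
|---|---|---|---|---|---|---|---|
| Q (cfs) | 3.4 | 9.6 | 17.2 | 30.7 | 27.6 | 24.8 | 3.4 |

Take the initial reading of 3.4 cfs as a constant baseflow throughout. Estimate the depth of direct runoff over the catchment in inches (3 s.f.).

Direct runoff: 0.0, 6.2, 13.8, 27.3, 24.2, 21.4, 0.0 cfs; ΣQ_DR = 92.90 cfs.
V = ΣQ_DR · Δt = 92.90 × 3600 s = 3.344 × 10^5 ft³.
Over A = 0.0581 mi², depth = V / A = 2.48 in.

d ≈ 2.48 in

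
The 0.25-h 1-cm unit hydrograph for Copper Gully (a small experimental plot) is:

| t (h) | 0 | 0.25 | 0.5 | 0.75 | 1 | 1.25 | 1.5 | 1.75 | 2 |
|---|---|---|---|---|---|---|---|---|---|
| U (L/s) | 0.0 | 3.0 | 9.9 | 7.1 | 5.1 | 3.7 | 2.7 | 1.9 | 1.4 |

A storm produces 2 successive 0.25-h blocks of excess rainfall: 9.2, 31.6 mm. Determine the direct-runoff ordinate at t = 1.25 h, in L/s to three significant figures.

By discrete convolution, Q_j = Σ (P_i / 10 mm) · U_{j−i}.
At t = 1.25 h (j=5): Q = (9.2/10)·3.7 + (31.6/10)·5.1 = 19.5 L/s.

Q ≈ 19.5 L/s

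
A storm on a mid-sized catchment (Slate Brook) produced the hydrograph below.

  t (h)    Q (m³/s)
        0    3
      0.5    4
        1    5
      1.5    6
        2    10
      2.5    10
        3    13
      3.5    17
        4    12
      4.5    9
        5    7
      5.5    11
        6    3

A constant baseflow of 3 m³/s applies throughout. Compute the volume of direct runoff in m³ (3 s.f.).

Direct-runoff ordinates (Q − Q_b): 0.0, 1.0, 2.0, 3.0, 7.0, 7.0, 10.0, 14.0, 9.0, 6.0, 4.0, 8.0, 0.0 m³/s.
ΣQ_DR = 71.00 m³/s.
With Δt = 0.5 h = 1800 s, V = ΣQ_DR · Δt = 71.00 × 1800 = 1.28 × 10^5 m³.

V ≈ 1.28 × 10^5 m³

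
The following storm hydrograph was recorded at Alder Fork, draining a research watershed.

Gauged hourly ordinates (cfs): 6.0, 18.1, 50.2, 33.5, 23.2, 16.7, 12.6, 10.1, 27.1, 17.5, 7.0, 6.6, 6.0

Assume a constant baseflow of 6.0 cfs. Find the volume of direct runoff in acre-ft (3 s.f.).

Direct-runoff ordinates (Q − Q_b): 0.0, 12.1, 44.2, 27.5, 17.2, 10.7, 6.6, 4.1, 21.1, 11.5, 1.0, 0.6, 0.0 cfs.
ΣQ_DR = 156.6 cfs.
With Δt = 1 h = 3600 s, V = ΣQ_DR · Δt = 156.6 × 3600 = 5.64 × 10^5 ft³ = 12.9 acre-ft.

V ≈ 12.9 acre-ft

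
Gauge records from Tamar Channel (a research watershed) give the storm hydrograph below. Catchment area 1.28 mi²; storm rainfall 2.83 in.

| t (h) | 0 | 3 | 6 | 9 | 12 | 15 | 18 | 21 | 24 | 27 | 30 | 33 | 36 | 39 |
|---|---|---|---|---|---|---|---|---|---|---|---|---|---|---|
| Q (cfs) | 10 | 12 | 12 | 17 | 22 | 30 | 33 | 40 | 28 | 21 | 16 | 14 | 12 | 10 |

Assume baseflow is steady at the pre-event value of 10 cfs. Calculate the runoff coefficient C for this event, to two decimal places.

C ≈ 0.18

ΣQ_DR = 137.0 cfs; V = ΣQ_DR·Δt = 1.480 × 10^6 ft³.
Runoff depth d = V / A = 0.4976 in.
C = d / P = 0.4976 / 2.83 = 0.18.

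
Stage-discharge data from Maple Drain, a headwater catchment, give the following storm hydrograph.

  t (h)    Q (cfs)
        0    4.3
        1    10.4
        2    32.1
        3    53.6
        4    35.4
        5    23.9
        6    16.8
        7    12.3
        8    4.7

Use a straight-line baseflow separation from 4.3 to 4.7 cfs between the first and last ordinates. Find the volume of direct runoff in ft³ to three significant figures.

Direct-runoff ordinates (Q − Q_b): 0.00, 6.05, 27.70, 49.15, 30.90, 19.35, 12.20, 7.65, 0.00 cfs.
ΣQ_DR = 153.0 cfs.
With Δt = 1 h = 3600 s, V = ΣQ_DR · Δt = 153.0 × 3600 = 5.51 × 10^5 ft³.

V ≈ 5.51 × 10^5 ft³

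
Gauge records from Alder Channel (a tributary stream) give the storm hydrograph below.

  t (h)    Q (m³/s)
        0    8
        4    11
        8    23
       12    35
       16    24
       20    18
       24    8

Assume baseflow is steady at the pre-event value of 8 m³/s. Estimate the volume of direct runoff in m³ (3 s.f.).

Direct-runoff ordinates (Q − Q_b): 0.0, 3.0, 15.0, 27.0, 16.0, 10.0, 0.0 m³/s.
ΣQ_DR = 71.00 m³/s.
With Δt = 4 h = 14400 s, V = ΣQ_DR · Δt = 71.00 × 14400 = 1.02 × 10^6 m³.

V ≈ 1.02 × 10^6 m³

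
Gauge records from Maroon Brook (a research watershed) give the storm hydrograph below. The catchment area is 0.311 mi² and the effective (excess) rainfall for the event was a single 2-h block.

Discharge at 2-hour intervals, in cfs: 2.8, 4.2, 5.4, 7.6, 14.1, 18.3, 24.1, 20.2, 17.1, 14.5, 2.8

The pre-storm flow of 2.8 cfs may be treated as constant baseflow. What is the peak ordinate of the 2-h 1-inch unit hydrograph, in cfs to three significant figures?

U_p ≈ 21.3 cfs

Direct runoff: 0.0, 1.4, 2.6, 4.8, 11.3, 15.5, 21.3, 17.4, 14.3, 11.7, 0.0 cfs; ΣQ_DR = 100.3 cfs, peak = 21.3 cfs.
Runoff depth d = ΣQ_DR·Δt / A = 100.3 × 7200 / (0.311 mi²) = 0.9995 in.
The 1-inch UH is the DRH scaled by (1 in)/d, so U_p = 21.3 × 1/0.9995 = 21.3 cfs.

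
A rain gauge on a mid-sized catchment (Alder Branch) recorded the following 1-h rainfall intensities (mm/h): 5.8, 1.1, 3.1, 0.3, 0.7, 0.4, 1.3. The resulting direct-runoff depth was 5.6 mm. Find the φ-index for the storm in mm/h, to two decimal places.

φ ≈ 1.65 mm/h

Only the 2 blocks with intensity above φ contribute runoff: 5.8, 3.1 mm/h.
Σ(I−φ)·Δt = d  ⇒  (5.8+3.1 − 2φ)·1 = 5.6
φ = (8.900 − 5.6/1) / 2 = 1.65 mm/h.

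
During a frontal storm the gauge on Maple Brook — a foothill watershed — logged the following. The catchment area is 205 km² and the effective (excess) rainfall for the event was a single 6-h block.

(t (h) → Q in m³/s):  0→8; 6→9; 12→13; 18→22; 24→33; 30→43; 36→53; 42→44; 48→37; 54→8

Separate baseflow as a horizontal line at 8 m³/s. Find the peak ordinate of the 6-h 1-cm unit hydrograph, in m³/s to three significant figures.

Direct runoff: 0.0, 1.0, 5.0, 14.0, 25.0, 35.0, 45.0, 36.0, 29.0, 0.0 m³/s; ΣQ_DR = 190.0 m³/s, peak = 45.0 m³/s.
Runoff depth d = ΣQ_DR·Δt / A = 190.0 × 21600 / (205 km²) = 20.02 mm.
The 1-cm UH is the DRH scaled by (10 mm)/d, so U_p = 45.0 × 10/20.02 = 22.5 m³/s.

U_p ≈ 22.5 m³/s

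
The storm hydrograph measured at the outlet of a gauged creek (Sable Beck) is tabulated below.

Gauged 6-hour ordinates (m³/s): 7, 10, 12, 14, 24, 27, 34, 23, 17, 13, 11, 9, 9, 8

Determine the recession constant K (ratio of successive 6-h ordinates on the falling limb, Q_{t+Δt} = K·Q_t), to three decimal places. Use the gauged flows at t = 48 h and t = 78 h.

Using the recession-limb readings at t = 48 h and t = 78 h: Q falls from 17 to 8 m³/s over 5 intervals.
K = (Q₂/Q₁)^(1/5) = (8/17)^(1/5) = 0.860.

K ≈ 0.860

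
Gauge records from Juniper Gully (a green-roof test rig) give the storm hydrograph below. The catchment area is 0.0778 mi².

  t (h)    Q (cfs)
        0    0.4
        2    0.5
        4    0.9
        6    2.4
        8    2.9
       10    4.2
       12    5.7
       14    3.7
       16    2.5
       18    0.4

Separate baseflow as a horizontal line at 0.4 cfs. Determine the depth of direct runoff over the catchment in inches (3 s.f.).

d ≈ 0.781 in

Direct runoff: 0.0, 0.1, 0.5, 2.0, 2.5, 3.8, 5.3, 3.3, 2.1, 0.0 cfs; ΣQ_DR = 19.60 cfs.
V = ΣQ_DR · Δt = 19.60 × 7200 s = 1.411 × 10^5 ft³.
Over A = 0.0778 mi², depth = V / A = 0.781 in.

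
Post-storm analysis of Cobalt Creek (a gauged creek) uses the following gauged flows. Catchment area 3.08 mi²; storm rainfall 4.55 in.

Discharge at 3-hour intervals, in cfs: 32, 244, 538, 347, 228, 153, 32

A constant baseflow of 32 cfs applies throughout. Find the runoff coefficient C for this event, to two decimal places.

C ≈ 0.45

ΣQ_DR = 1350 cfs; V = ΣQ_DR·Δt = 1.458 × 10^7 ft³.
Runoff depth d = V / A = 2.038 in.
C = d / P = 2.038 / 4.55 = 0.45.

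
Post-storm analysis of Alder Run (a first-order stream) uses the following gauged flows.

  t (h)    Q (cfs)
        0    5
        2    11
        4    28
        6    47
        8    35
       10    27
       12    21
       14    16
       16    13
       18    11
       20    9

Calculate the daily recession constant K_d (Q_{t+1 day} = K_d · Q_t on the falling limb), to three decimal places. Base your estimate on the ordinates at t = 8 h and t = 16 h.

Between t = 8 h and t = 16 h the flow falls from 35 to 13 cfs over 4×2 h = 8 h.
Per-interval ratio K = (13/35)^(1/4) = 0.7807; K_d = K^(24/2) = 0.051.

K_d ≈ 0.051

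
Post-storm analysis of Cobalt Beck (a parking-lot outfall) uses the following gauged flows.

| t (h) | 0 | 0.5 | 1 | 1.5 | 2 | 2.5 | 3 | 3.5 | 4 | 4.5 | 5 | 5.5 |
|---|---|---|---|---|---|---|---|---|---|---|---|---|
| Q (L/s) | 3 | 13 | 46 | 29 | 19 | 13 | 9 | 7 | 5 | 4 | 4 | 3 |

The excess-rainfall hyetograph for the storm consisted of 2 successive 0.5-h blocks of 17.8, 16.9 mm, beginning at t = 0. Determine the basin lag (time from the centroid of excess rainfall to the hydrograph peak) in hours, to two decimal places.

t_L ≈ 0.51 h

Centroid of excess rainfall: t_c = Σ P_i·t̄_i / ΣP_i = 0.4935 h (block centres at 0.25, 0.75 h).
Hydrograph peak occurs at t = 1 h, so basin lag t_L = 1 − 0.4935 = 0.51 h.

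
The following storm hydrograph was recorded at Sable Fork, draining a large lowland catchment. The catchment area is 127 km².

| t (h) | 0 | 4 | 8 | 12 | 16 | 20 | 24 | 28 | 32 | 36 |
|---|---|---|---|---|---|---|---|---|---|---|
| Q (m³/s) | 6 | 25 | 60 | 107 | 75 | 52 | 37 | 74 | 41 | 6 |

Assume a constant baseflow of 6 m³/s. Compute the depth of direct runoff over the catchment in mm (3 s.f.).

Direct runoff: 0.0, 19.0, 54.0, 101.0, 69.0, 46.0, 31.0, 68.0, 35.0, 0.0 m³/s; ΣQ_DR = 423.0 m³/s.
V = ΣQ_DR · Δt = 423.0 × 14400 s = 6.091 × 10^6 m³.
Over A = 127 km², depth = V / A = 48.0 mm.

d ≈ 48.0 mm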